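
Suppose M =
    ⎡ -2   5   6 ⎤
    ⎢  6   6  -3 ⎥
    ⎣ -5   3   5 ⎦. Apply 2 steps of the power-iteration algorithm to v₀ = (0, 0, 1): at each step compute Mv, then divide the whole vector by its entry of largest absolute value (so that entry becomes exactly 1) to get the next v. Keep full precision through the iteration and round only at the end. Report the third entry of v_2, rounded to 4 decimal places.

Mv0 = (6.00000, -3.00000, 5.00000); divide by 6.00000 → v1 = (1.00000, -0.50000, 0.83333)
Mv1 = (0.50000, 0.50000, -2.33333); divide by -2.33333 → v2 = (-0.21429, -0.21429, 1.00000)
Requested entry of v2: -14/-14 = 1.0000

1.0000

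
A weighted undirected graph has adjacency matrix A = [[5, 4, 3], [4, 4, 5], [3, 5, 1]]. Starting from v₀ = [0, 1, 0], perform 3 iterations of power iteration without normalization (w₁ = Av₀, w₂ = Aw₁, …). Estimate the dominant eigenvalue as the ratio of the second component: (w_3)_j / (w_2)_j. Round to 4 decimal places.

λ ≈ 10.8246

w1 = Av₀ = (5·0 + 4·1 + 3·0; 4·0 + 4·1 + 5·0; 3·0 + 5·1 + 1·0) = (4, 4, 5)
w2 = Aw1 = (5·4 + 4·4 + 3·5; 4·4 + 4·4 + 5·5; 3·4 + 5·4 + 1·5) = (51, 57, 37)
w3 = Aw2 = (594, 617, 475)
Ratio at component: 617 / 57 = 10.8246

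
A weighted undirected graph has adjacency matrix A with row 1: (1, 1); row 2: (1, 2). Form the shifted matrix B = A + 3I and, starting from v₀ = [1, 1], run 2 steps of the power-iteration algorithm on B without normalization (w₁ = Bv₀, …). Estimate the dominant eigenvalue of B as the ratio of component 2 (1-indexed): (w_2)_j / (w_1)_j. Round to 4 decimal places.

μ ≈ 5.8333

B = A + 3I has rows (4, 1); (1, 5)
w1 = Bv₀ = (4·1 + 1·1; 1·1 + 5·1) = (5, 6)
w2 = Bw1 = (4·5 + 1·6; 1·5 + 5·6) = (26, 35)
Ratio: 35/6 = 5.8333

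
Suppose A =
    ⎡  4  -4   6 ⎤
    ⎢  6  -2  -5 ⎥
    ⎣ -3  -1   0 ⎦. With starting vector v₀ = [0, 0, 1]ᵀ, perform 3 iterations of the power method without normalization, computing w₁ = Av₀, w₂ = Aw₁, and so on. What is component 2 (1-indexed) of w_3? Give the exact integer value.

w1 = Av₀ = (4·0 + (-4)·0 + 6·1; 6·0 + (-2)·0 + (-5)·1; (-3)·0 + (-1)·0 + 0·1) = (6, -5, 0)
w2 = Aw1 = (4·6 + (-4)·(-5) + 6·0; 6·6 + (-2)·(-5) + (-5)·0; (-3)·6 + (-1)·(-5) + 0·0) = (44, 46, -13)
w3 = Aw2 = (-86, 237, -178)
The requested component of w3 is 237.

237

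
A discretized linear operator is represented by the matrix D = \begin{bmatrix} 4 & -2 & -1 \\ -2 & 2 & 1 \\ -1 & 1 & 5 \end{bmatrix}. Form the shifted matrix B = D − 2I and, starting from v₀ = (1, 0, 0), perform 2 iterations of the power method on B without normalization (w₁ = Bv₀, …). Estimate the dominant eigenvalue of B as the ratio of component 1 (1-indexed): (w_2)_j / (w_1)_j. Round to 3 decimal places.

4.500

B = D − 2I has rows (2, -2, -1); (-2, 0, 1); (-1, 1, 3)
w1 = Bv₀ = (2·1 + (-2)·0 + (-1)·0; (-2)·1 + 0·0 + 1·0; (-1)·1 + 1·0 + 3·0) = (2, -2, -1)
w2 = Bw1 = (2·2 + (-2)·(-2) + (-1)·(-1); (-2)·2 + 0·(-2) + 1·(-1); (-1)·2 + 1·(-2) + 3·(-1)) = (9, -5, -7)
Ratio: 9/2 = 4.500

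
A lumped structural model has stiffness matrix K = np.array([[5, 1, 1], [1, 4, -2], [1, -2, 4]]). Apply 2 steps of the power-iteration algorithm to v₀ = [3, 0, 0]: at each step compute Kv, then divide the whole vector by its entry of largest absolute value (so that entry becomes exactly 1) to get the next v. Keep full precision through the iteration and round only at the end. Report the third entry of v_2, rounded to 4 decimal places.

0.2593

Kv0 = (15.00000, 3.00000, 3.00000); divide by 15.00000 → v1 = (1.00000, 0.20000, 0.20000)
Kv1 = (5.40000, 1.40000, 1.40000); divide by 5.40000 → v2 = (1.00000, 0.25926, 0.25926)
Requested entry of v2: 21/81 = 0.2593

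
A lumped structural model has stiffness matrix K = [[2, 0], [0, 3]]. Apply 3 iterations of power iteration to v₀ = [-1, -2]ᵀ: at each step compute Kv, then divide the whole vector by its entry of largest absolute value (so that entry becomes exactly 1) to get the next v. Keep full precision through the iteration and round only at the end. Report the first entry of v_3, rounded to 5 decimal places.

Kv0 = (-2.000000, -6.000000); divide by -6.000000 → v1 = (0.333333, 1.000000)
Kv1 = (0.666667, 3.000000); divide by 3.000000 → v2 = (0.222222, 1.000000)
Kv2 = (0.444444, 3.000000); divide by 3.000000 → v3 = (0.148148, 1.000000)
Requested entry of v3: -8/-54 = 0.14815

0.14815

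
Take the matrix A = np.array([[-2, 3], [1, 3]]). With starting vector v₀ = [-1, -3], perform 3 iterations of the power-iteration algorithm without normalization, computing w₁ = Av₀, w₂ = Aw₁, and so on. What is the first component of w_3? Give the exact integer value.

-79

w1 = Av₀ = ((-2)·(-1) + 3·(-3); 1·(-1) + 3·(-3)) = (-7, -10)
w2 = Aw1 = ((-2)·(-7) + 3·(-10); 1·(-7) + 3·(-10)) = (-16, -37)
w3 = Aw2 = (-79, -127)
The requested component of w3 is -79.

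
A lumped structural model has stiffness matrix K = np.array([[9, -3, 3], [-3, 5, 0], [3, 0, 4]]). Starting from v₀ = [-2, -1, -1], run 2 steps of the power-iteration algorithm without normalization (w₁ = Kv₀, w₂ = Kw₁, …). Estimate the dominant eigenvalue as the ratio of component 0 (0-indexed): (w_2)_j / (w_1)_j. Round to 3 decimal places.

w1 = Kv₀ = (-18, 1, -10)
w2 = Kw1 = (-195, 59, -94)
Ratio at component: -195 / -18 = 10.833

λ ≈ 10.833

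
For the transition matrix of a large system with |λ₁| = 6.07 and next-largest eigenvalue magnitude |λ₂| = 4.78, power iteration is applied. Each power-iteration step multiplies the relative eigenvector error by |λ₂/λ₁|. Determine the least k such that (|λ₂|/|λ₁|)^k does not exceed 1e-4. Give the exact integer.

|λ₂/λ₁| = 4.78/6.07 = 0.78748
Need k ≥ ln(1e-4) / ln(0.78748) = -9.2103 / -0.2389 ≈ 38.550
Smallest integer k satisfying the bound: 39

39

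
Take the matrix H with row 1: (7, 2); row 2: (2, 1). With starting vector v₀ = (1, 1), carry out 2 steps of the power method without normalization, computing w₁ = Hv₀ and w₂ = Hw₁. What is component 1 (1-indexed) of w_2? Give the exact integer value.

w1 = Hv₀ = (7·1 + 2·1; 2·1 + 1·1) = (9, 3)
w2 = Hw1 = (7·9 + 2·3; 2·9 + 1·3) = (69, 21)
The requested component of w2 is 69.

69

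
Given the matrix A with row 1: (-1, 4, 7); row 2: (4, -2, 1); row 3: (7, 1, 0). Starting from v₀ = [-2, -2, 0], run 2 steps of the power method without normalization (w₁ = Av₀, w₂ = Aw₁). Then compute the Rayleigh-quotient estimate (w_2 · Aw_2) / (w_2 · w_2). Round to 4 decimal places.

λ ≈ 5.3158

w1 = Av₀ = (-6, -4, -16)
w2 = Aw1 = (-122, -32, -46)
Aw2 = (-328, -470, -886)
w2·Aw2 = (-122)·(-328) + (-32)·(-470) + (-46)·(-886) = 95812; w2·w2 = (-122)·(-122) + (-32)·(-32) + (-46)·(-46) = 18024
λ ≈ 95812/18024 = 5.3158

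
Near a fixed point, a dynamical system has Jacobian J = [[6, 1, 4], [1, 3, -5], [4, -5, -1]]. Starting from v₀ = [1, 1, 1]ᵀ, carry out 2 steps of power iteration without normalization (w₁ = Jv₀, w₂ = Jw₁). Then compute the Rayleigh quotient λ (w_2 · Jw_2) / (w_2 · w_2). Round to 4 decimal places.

λ ≈ 5.5058

w1 = Jv₀ = (6·1 + 1·1 + 4·1; 1·1 + 3·1 + (-5)·1; 4·1 + (-5)·1 + (-1)·1) = (11, -1, -2)
w2 = Jw1 = (6·11 + 1·(-1) + 4·(-2); 1·11 + 3·(-1) + (-5)·(-2); 4·11 + (-5)·(-1) + (-1)·(-2)) = (57, 18, 51)
Jw2 = (564, -144, 87)
w2·Jw2 = 57·564 + 18·(-144) + 51·87 = 33993; w2·w2 = 57·57 + 18·18 + 51·51 = 6174
λ ≈ 33993/6174 = 5.5058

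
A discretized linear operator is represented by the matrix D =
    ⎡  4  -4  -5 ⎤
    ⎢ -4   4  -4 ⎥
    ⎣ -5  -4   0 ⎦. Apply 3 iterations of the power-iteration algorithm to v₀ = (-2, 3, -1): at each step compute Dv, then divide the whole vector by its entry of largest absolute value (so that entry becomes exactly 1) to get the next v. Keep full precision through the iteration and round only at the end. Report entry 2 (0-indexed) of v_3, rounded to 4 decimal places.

Dv0 = (-15.00000, 24.00000, -2.00000); divide by 24.00000 → v1 = (-0.62500, 1.00000, -0.08333)
Dv1 = (-6.08333, 6.83333, -0.87500); divide by 6.83333 → v2 = (-0.89024, 1.00000, -0.12805)
Dv2 = (-6.92073, 8.07317, 0.45122); divide by 8.07317 → v3 = (-0.85725, 1.00000, 0.05589)
Requested entry of v3: 74/1324 = 0.0559

0.0559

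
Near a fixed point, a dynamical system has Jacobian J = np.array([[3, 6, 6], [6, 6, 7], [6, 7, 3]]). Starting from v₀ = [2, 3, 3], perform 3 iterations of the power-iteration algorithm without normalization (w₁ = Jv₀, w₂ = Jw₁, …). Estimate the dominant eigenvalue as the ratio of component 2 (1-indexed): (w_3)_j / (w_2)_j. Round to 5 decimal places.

λ ≈ 16.85563

w1 = Jv₀ = (42, 51, 42)
w2 = Jw1 = (684, 852, 735)
w3 = Jw2 = (11574, 14361, 12273)
Ratio at component: 14361 / 852 = 16.85563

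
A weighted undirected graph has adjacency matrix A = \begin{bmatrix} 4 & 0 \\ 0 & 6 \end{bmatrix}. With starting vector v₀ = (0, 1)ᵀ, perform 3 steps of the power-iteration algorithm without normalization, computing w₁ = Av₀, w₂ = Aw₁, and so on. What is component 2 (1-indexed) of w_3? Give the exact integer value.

w1 = Av₀ = (4·0 + 0·1; 0·0 + 6·1) = (0, 6)
w2 = Aw1 = (4·0 + 0·6; 0·0 + 6·6) = (0, 36)
w3 = Aw2 = (0, 216)
The requested component of w3 is 216.

216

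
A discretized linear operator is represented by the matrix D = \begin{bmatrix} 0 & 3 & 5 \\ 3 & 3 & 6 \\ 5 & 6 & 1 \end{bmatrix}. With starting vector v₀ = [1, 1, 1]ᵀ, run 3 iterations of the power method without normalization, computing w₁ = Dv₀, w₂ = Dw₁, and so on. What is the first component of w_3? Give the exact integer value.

w1 = Dv₀ = (0·1 + 3·1 + 5·1; 3·1 + 3·1 + 6·1; 5·1 + 6·1 + 1·1) = (8, 12, 12)
w2 = Dw1 = (0·8 + 3·12 + 5·12; 3·8 + 3·12 + 6·12; 5·8 + 6·12 + 1·12) = (96, 132, 124)
w3 = Dw2 = (1016, 1428, 1396)
The requested component of w3 is 1016.

1016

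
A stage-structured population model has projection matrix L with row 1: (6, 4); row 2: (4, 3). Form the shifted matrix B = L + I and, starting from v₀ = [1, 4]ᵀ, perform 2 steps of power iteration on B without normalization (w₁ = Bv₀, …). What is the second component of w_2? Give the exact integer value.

172

B = L + I has rows (7, 4); (4, 4)
w1 = Bv₀ = (7·1 + 4·4; 4·1 + 4·4) = (23, 20)
w2 = Bw1 = (7·23 + 4·20; 4·23 + 4·20) = (241, 172)
Requested component of w2: 172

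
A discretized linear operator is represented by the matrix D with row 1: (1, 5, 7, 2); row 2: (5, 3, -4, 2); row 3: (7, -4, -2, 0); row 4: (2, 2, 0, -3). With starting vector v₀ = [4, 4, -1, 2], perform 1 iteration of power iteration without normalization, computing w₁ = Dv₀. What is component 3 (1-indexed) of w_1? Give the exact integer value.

w1 = Dv₀ = (1·4 + 5·4 + 7·(-1) + 2·2; 5·4 + 3·4 + (-4)·(-1) + 2·2; 7·4 + (-4)·4 + (-2)·(-1) + 0·2; 2·4 + 2·4 + 0·(-1) + (-3)·2) = (21, 40, 14, 10)
The requested component of w1 is 14.

14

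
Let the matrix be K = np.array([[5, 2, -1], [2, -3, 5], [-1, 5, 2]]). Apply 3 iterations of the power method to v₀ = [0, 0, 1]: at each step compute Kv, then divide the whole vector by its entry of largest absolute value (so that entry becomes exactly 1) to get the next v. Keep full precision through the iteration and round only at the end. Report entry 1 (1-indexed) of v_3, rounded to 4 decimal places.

Kv0 = (-1.00000, 5.00000, 2.00000); divide by 5.00000 → v1 = (-0.20000, 1.00000, 0.40000)
Kv1 = (0.60000, -1.40000, 6.00000); divide by 6.00000 → v2 = (0.10000, -0.23333, 1.00000)
Kv2 = (-0.96667, 5.90000, 0.73333); divide by 5.90000 → v3 = (-0.16384, 1.00000, 0.12429)
Requested entry of v3: -29/177 = -0.1638

-0.1638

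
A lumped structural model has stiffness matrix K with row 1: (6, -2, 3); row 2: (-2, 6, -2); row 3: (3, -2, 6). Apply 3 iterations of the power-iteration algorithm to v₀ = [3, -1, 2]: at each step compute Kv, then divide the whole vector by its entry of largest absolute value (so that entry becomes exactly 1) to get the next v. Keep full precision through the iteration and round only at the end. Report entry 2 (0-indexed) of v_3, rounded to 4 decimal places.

Kv0 = (26.00000, -16.00000, 23.00000); divide by 26.00000 → v1 = (1.00000, -0.61538, 0.88462)
Kv1 = (9.88462, -7.46154, 9.53846); divide by 9.88462 → v2 = (1.00000, -0.75486, 0.96498)
Kv2 = (10.40467, -8.45914, 10.29961); divide by 10.40467 → v3 = (1.00000, -0.81301, 0.98990)
Requested entry of v3: 2647/2674 = 0.9899

0.9899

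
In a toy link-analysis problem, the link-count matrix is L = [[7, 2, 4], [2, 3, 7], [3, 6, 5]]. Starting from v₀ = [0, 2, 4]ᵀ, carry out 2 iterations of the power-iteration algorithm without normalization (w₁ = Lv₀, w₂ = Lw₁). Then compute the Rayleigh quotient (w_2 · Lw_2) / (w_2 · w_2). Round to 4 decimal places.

13.1205

w1 = Lv₀ = (7·0 + 2·2 + 4·4; 2·0 + 3·2 + 7·4; 3·0 + 6·2 + 5·4) = (20, 34, 32)
w2 = Lw1 = (7·20 + 2·34 + 4·32; 2·20 + 3·34 + 7·32; 3·20 + 6·34 + 5·32) = (336, 366, 424)
Lw2 = (4780, 4738, 5324)
w2·Lw2 = 336·4780 + 366·4738 + 424·5324 = 5597564; w2·w2 = 336·336 + 366·366 + 424·424 = 426628
λ ≈ 5597564/426628 = 13.1205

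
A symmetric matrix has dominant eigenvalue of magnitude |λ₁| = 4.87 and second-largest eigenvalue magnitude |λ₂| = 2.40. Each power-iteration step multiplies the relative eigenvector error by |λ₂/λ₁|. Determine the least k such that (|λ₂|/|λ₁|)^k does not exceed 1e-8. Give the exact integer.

27

|λ₂/λ₁| = 2.40/4.87 = 0.49281
Need k ≥ ln(1e-8) / ln(0.49281) = -18.4207 / -0.7076 ≈ 26.032
Smallest integer k satisfying the bound: 27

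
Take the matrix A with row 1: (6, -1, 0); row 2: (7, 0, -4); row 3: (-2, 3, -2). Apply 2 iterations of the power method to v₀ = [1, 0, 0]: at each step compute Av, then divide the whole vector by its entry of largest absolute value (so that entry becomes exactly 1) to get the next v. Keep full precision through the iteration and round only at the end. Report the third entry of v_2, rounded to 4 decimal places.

0.2600

Av0 = (6.00000, 7.00000, -2.00000); divide by 7.00000 → v1 = (0.85714, 1.00000, -0.28571)
Av1 = (4.14286, 7.14286, 1.85714); divide by 7.14286 → v2 = (0.58000, 1.00000, 0.26000)
Requested entry of v2: 13/50 = 0.2600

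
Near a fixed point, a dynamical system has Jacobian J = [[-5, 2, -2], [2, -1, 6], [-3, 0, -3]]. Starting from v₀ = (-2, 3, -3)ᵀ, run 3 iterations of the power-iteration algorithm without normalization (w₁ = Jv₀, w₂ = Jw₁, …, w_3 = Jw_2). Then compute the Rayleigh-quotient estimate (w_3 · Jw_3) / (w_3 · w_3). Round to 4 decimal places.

λ ≈ -7.8967

w1 = Jv₀ = ((-5)·(-2) + 2·3 + (-2)·(-3); 2·(-2) + (-1)·3 + 6·(-3); (-3)·(-2) + 0·3 + (-3)·(-3)) = (22, -25, 15)
w2 = Jw1 = ((-5)·22 + 2·(-25) + (-2)·15; 2·22 + (-1)·(-25) + 6·15; (-3)·22 + 0·(-25) + (-3)·15) = (-190, 159, -111)
w3 = Jw2 = (1490, -1205, 903)
Jw3 = (-11666, 9603, -7179)
w3·Jw3 = 1490·(-11666) + (-1205)·9603 + 903·(-7179) = -35436592; w3·w3 = 1490·1490 + (-1205)·(-1205) + 903·903 = 4487534
λ ≈ -35436592/4487534 = -7.8967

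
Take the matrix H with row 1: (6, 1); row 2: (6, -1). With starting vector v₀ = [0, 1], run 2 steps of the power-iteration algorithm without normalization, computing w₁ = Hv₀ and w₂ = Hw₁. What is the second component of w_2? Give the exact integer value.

w1 = Hv₀ = (1, -1)
w2 = Hw1 = (5, 7)
The requested component of w2 is 7.

7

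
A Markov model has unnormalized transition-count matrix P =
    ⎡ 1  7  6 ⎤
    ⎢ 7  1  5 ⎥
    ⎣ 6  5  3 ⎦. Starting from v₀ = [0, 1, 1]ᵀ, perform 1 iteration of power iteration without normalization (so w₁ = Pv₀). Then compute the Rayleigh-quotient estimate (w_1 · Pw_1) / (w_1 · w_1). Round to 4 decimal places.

w1 = Pv₀ = (13, 6, 8)
Pw1 = (103, 137, 132)
w1·Pw1 = 13·103 + 6·137 + 8·132 = 3217; w1·w1 = 13·13 + 6·6 + 8·8 = 269
λ ≈ 3217/269 = 11.9591

11.9591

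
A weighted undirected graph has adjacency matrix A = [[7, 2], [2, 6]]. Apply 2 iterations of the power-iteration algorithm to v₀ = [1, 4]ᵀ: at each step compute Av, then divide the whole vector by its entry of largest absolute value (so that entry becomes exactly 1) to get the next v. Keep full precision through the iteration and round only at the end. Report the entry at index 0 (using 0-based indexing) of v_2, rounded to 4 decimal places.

Av0 = (15.00000, 26.00000); divide by 26.00000 → v1 = (0.57692, 1.00000)
Av1 = (6.03846, 7.15385); divide by 7.15385 → v2 = (0.84409, 1.00000)
Requested entry of v2: 157/186 = 0.8441

0.8441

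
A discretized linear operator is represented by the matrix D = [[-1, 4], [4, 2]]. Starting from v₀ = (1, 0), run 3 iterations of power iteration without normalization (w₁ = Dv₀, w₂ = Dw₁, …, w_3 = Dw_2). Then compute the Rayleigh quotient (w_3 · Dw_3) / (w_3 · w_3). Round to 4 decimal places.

w1 = Dv₀ = ((-1)·1 + 4·0; 4·1 + 2·0) = (-1, 4)
w2 = Dw1 = ((-1)·(-1) + 4·4; 4·(-1) + 2·4) = (17, 4)
w3 = Dw2 = (-1, 76)
Dw3 = (305, 148)
w3·Dw3 = (-1)·305 + 76·148 = 10943; w3·w3 = (-1)·(-1) + 76·76 = 5777
λ ≈ 10943/5777 = 1.8942

1.8942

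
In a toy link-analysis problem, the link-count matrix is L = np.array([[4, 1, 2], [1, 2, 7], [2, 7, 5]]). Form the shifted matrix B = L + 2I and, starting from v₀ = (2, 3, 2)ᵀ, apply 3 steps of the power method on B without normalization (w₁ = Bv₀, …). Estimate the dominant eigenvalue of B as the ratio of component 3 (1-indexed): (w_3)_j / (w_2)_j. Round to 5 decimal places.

μ ≈ 13.44576

B = L + 2I has rows (6, 1, 2); (1, 4, 7); (2, 7, 7)
w1 = Bv₀ = (19, 28, 39)
w2 = Bw1 = (220, 404, 507)
w3 = Bw2 = (2738, 5385, 6817)
Ratio: 6817/507 = 13.44576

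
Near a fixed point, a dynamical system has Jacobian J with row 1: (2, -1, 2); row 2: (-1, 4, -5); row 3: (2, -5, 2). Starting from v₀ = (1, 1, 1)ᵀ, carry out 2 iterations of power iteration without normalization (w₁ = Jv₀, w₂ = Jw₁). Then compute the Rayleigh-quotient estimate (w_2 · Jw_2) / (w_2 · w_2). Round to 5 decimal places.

w1 = Jv₀ = (3, -2, -1)
w2 = Jw1 = (6, -6, 14)
Jw2 = (46, -100, 70)
w2·Jw2 = 6·46 + (-6)·(-100) + 14·70 = 1856; w2·w2 = 6·6 + (-6)·(-6) + 14·14 = 268
λ ≈ 1856/268 = 6.92537

λ ≈ 6.92537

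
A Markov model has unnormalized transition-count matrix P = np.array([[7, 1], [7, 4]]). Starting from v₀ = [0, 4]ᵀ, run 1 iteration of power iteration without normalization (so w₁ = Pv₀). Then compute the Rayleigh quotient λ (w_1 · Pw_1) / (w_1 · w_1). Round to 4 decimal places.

6.0588

w1 = Pv₀ = (7·0 + 1·4; 7·0 + 4·4) = (4, 16)
Pw1 = (44, 92)
w1·Pw1 = 4·44 + 16·92 = 1648; w1·w1 = 4·4 + 16·16 = 272
λ ≈ 1648/272 = 6.0588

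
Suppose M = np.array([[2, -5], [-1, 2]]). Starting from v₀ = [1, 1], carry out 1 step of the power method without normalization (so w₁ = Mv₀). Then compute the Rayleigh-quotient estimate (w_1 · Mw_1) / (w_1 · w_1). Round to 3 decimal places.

w1 = Mv₀ = (-3, 1)
Mw1 = (-11, 5)
w1·Mw1 = (-3)·(-11) + 1·5 = 38; w1·w1 = (-3)·(-3) + 1·1 = 10
λ ≈ 38/10 = 3.800

λ ≈ 3.800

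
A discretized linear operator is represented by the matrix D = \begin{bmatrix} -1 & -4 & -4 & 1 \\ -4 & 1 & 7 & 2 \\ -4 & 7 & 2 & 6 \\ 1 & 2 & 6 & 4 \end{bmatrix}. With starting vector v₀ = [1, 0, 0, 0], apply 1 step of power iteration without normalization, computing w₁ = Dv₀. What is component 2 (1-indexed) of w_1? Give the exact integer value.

-4

w1 = Dv₀ = (-1, -4, -4, 1)
The requested component of w1 is -4.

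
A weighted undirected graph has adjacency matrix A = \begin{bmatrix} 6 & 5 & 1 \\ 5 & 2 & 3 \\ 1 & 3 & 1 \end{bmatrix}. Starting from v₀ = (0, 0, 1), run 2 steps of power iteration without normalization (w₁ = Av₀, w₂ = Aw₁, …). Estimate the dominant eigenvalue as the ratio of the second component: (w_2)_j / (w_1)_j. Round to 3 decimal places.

λ ≈ 4.667

w1 = Av₀ = (1, 3, 1)
w2 = Aw1 = (22, 14, 11)
Ratio at component: 14 / 3 = 4.667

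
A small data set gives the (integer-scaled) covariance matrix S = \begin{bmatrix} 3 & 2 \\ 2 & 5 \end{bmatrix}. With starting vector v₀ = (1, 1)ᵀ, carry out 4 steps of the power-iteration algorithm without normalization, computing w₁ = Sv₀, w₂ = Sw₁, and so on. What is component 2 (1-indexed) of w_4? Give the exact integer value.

w1 = Sv₀ = (3·1 + 2·1; 2·1 + 5·1) = (5, 7)
w2 = Sw1 = (3·5 + 2·7; 2·5 + 5·7) = (29, 45)
w3 = Sw2 = (177, 283)
w4 = Sw3 = (1097, 1769)
The requested component of w4 is 1769.

1769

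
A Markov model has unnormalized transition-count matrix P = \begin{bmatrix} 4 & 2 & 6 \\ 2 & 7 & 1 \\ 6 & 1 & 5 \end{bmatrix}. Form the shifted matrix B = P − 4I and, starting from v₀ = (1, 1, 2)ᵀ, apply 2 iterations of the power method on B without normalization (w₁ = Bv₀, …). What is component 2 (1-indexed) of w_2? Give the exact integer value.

B = P − 4I has rows (0, 2, 6); (2, 3, 1); (6, 1, 1)
w1 = Bv₀ = (0·1 + 2·1 + 6·2; 2·1 + 3·1 + 1·2; 6·1 + 1·1 + 1·2) = (14, 7, 9)
w2 = Bw1 = (0·14 + 2·7 + 6·9; 2·14 + 3·7 + 1·9; 6·14 + 1·7 + 1·9) = (68, 58, 100)
Requested component of w2: 58

58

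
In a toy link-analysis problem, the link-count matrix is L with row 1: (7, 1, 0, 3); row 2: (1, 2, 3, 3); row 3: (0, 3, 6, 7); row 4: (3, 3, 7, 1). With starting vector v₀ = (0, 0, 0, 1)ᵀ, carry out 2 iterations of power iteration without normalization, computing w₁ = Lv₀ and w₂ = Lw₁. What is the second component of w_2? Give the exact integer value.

w1 = Lv₀ = (7·0 + 1·0 + 0·0 + 3·1; 1·0 + 2·0 + 3·0 + 3·1; 0·0 + 3·0 + 6·0 + 7·1; 3·0 + 3·0 + 7·0 + 1·1) = (3, 3, 7, 1)
w2 = Lw1 = (7·3 + 1·3 + 0·7 + 3·1; 1·3 + 2·3 + 3·7 + 3·1; 0·3 + 3·3 + 6·7 + 7·1; 3·3 + 3·3 + 7·7 + 1·1) = (27, 33, 58, 68)
The requested component of w2 is 33.

33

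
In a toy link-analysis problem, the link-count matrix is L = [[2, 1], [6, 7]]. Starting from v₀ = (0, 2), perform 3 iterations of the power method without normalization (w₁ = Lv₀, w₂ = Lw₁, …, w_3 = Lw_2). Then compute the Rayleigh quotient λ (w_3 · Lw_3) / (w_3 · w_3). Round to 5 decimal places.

7.99815

w1 = Lv₀ = (2, 14)
w2 = Lw1 = (18, 110)
w3 = Lw2 = (146, 878)
Lw3 = (1170, 7022)
w3·Lw3 = 146·1170 + 878·7022 = 6336136; w3·w3 = 146·146 + 878·878 = 792200
λ ≈ 6336136/792200 = 7.99815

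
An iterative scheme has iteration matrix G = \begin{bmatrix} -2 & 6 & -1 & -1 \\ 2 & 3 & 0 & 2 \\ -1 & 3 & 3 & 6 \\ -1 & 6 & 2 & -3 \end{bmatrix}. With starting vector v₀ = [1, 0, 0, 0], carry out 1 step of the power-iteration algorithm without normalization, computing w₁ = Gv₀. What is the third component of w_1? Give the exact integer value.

-1

w1 = Gv₀ = (-2, 2, -1, -1)
The requested component of w1 is -1.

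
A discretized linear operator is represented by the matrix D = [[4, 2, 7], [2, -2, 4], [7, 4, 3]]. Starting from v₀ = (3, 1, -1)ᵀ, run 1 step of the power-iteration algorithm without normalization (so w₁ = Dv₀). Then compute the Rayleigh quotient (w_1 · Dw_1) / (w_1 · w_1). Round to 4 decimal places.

w1 = Dv₀ = (4·3 + 2·1 + 7·(-1); 2·3 + (-2)·1 + 4·(-1); 7·3 + 4·1 + 3·(-1)) = (7, 0, 22)
Dw1 = (182, 102, 115)
w1·Dw1 = 7·182 + 0·102 + 22·115 = 3804; w1·w1 = 7·7 + 0·0 + 22·22 = 533
λ ≈ 3804/533 = 7.1370

λ ≈ 7.1370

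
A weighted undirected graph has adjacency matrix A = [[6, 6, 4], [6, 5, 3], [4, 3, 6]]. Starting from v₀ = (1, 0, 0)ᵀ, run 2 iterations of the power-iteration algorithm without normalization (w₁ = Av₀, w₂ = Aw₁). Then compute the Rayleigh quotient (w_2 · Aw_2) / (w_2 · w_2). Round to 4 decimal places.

w1 = Av₀ = (6, 6, 4)
w2 = Aw1 = (88, 78, 66)
Aw2 = (1260, 1116, 982)
w2·Aw2 = 88·1260 + 78·1116 + 66·982 = 262740; w2·w2 = 88·88 + 78·78 + 66·66 = 18184
λ ≈ 262740/18184 = 14.4490

14.4490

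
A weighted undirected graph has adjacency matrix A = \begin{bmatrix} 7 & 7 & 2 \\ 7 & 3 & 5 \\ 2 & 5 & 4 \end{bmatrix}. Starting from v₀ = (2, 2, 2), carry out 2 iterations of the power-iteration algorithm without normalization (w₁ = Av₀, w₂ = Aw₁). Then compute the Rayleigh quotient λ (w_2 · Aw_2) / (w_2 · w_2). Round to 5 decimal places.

14.41314

w1 = Av₀ = (7·2 + 7·2 + 2·2; 7·2 + 3·2 + 5·2; 2·2 + 5·2 + 4·2) = (32, 30, 22)
w2 = Aw1 = (7·32 + 7·30 + 2·22; 7·32 + 3·30 + 5·22; 2·32 + 5·30 + 4·22) = (478, 424, 302)
Aw2 = (6918, 6128, 4284)
w2·Aw2 = 478·6918 + 424·6128 + 302·4284 = 7198844; w2·w2 = 478·478 + 424·424 + 302·302 = 499464
λ ≈ 7198844/499464 = 14.41314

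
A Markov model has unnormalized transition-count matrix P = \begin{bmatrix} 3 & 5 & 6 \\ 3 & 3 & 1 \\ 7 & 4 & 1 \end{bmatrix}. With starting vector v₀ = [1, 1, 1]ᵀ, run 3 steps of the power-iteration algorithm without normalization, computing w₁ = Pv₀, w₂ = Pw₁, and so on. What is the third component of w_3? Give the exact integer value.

1481

w1 = Pv₀ = (3·1 + 5·1 + 6·1; 3·1 + 3·1 + 1·1; 7·1 + 4·1 + 1·1) = (14, 7, 12)
w2 = Pw1 = (3·14 + 5·7 + 6·12; 3·14 + 3·7 + 1·12; 7·14 + 4·7 + 1·12) = (149, 75, 138)
w3 = Pw2 = (1650, 810, 1481)
The requested component of w3 is 1481.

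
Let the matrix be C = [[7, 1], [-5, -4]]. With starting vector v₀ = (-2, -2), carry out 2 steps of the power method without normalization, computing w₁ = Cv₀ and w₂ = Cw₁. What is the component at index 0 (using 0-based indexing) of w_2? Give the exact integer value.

w1 = Cv₀ = (-16, 18)
w2 = Cw1 = (-94, 8)
The requested component of w2 is -94.

-94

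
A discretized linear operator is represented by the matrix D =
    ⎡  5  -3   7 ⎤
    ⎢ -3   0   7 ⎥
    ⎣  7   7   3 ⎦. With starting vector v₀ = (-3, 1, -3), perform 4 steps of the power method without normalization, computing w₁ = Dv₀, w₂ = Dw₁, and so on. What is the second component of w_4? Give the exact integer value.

w1 = Dv₀ = (5·(-3) + (-3)·1 + 7·(-3); (-3)·(-3) + 0·1 + 7·(-3); 7·(-3) + 7·1 + 3·(-3)) = (-39, -12, -23)
w2 = Dw1 = (5·(-39) + (-3)·(-12) + 7·(-23); (-3)·(-39) + 0·(-12) + 7·(-23); 7·(-39) + 7·(-12) + 3·(-23)) = (-320, -44, -426)
w3 = Dw2 = (-4450, -2022, -3826)
w4 = Dw3 = (-42966, -13432, -56782)
The requested component of w4 is -13432.

-13432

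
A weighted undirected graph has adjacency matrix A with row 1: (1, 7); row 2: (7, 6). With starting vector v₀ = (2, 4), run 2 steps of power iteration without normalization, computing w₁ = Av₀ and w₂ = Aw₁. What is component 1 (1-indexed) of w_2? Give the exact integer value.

w1 = Av₀ = (1·2 + 7·4; 7·2 + 6·4) = (30, 38)
w2 = Aw1 = (1·30 + 7·38; 7·30 + 6·38) = (296, 438)
The requested component of w2 is 296.

296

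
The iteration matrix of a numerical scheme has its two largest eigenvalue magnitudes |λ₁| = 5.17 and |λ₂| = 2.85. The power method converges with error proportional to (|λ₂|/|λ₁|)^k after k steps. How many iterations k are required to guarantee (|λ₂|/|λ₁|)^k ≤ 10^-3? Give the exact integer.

|λ₂/λ₁| = 2.85/5.17 = 0.55126
Need k ≥ ln(10^-3) / ln(0.55126) = -6.9078 / -0.5956 ≈ 11.599
Smallest integer k satisfying the bound: 12

12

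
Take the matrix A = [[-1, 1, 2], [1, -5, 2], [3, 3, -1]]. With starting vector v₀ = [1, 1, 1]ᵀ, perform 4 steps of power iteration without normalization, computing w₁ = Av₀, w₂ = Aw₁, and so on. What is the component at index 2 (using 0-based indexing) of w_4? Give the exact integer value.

w1 = Av₀ = ((-1)·1 + 1·1 + 2·1; 1·1 + (-5)·1 + 2·1; 3·1 + 3·1 + (-1)·1) = (2, -2, 5)
w2 = Aw1 = ((-1)·2 + 1·(-2) + 2·5; 1·2 + (-5)·(-2) + 2·5; 3·2 + 3·(-2) + (-1)·5) = (6, 22, -5)
w3 = Aw2 = (6, -114, 89)
w4 = Aw3 = (58, 754, -413)
The requested component of w4 is -413.

-413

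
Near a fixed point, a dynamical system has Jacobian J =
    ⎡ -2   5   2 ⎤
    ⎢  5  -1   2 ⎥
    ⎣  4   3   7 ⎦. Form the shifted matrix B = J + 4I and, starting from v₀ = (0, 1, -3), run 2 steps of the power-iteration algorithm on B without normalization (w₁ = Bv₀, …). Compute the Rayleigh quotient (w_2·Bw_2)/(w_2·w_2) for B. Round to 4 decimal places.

μ ≈ 12.8999

B = J + 4I has rows (2, 5, 2); (5, 3, 2); (4, 3, 11)
w1 = Bv₀ = (-1, -3, -30)
w2 = Bw1 = (-77, -74, -343)
Bw2 = (-1210, -1293, -4303)
w2·Bw2 = 1664781; w2·w2 = 129054; μ ≈ 1664781/129054 = 12.8999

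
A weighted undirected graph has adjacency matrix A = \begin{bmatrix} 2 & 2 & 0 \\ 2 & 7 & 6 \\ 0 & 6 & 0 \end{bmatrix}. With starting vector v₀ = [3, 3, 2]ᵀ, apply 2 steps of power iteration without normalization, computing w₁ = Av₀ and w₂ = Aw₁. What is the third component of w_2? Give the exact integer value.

w1 = Av₀ = (12, 39, 18)
w2 = Aw1 = (102, 405, 234)
The requested component of w2 is 234.

234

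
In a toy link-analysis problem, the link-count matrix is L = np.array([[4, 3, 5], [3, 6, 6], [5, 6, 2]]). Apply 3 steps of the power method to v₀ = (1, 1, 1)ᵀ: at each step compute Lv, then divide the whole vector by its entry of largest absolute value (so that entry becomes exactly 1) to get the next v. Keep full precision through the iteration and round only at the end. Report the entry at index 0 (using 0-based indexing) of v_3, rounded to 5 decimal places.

Lv0 = (12.000000, 15.000000, 13.000000); divide by 15.000000 → v1 = (0.800000, 1.000000, 0.866667)
Lv1 = (10.533333, 13.600000, 11.733333); divide by 13.600000 → v2 = (0.774510, 1.000000, 0.862745)
Lv2 = (10.411765, 13.500000, 11.598039); divide by 13.500000 → v3 = (0.771242, 1.000000, 0.859114)
Requested entry of v3: 2124/2754 = 0.77124

0.77124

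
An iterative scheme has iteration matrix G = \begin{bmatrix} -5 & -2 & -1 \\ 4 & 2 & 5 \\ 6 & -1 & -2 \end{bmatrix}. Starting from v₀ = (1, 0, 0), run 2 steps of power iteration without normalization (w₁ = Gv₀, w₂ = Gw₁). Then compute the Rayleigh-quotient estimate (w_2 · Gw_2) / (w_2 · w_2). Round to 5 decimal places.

w1 = Gv₀ = ((-5)·1 + (-2)·0 + (-1)·0; 4·1 + 2·0 + 5·0; 6·1 + (-1)·0 + (-2)·0) = (-5, 4, 6)
w2 = Gw1 = ((-5)·(-5) + (-2)·4 + (-1)·6; 4·(-5) + 2·4 + 5·6; 6·(-5) + (-1)·4 + (-2)·6) = (11, 18, -46)
Gw2 = (-45, -150, 140)
w2·Gw2 = 11·(-45) + 18·(-150) + (-46)·140 = -9635; w2·w2 = 11·11 + 18·18 + (-46)·(-46) = 2561
λ ≈ -9635/2561 = -3.76220

-3.76220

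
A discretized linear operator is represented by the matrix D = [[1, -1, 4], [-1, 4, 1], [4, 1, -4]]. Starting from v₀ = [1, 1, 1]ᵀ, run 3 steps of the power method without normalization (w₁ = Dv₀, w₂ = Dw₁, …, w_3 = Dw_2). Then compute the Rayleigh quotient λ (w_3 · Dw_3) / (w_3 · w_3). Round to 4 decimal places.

w1 = Dv₀ = (1·1 + (-1)·1 + 4·1; (-1)·1 + 4·1 + 1·1; 4·1 + 1·1 + (-4)·1) = (4, 4, 1)
w2 = Dw1 = (1·4 + (-1)·4 + 4·1; (-1)·4 + 4·4 + 1·1; 4·4 + 1·4 + (-4)·1) = (4, 13, 16)
w3 = Dw2 = (55, 64, -35)
Dw3 = (-149, 166, 424)
w3·Dw3 = 55·(-149) + 64·166 + (-35)·424 = -12411; w3·w3 = 55·55 + 64·64 + (-35)·(-35) = 8346
λ ≈ -12411/8346 = -1.4871

-1.4871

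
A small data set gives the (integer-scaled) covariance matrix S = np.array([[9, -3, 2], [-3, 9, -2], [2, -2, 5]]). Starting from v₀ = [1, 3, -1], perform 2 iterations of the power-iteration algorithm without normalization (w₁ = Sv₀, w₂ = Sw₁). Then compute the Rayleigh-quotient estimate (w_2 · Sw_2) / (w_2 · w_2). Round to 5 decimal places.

λ ≈ 12.18575

w1 = Sv₀ = (9·1 + (-3)·3 + 2·(-1); (-3)·1 + 9·3 + (-2)·(-1); 2·1 + (-2)·3 + 5·(-1)) = (-2, 26, -9)
w2 = Sw1 = (9·(-2) + (-3)·26 + 2·(-9); (-3)·(-2) + 9·26 + (-2)·(-9); 2·(-2) + (-2)·26 + 5·(-9)) = (-114, 258, -101)
Sw2 = (-2002, 2866, -1249)
w2·Sw2 = (-114)·(-2002) + 258·2866 + (-101)·(-1249) = 1093805; w2·w2 = (-114)·(-114) + 258·258 + (-101)·(-101) = 89761
λ ≈ 1093805/89761 = 12.18575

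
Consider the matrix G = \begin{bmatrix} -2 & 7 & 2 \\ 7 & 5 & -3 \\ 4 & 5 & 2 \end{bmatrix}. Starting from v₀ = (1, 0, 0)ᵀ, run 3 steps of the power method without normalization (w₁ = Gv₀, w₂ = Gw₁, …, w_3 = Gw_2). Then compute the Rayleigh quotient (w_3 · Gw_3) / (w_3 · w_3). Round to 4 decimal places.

4.8340

w1 = Gv₀ = (-2, 7, 4)
w2 = Gw1 = (61, 9, 35)
w3 = Gw2 = (11, 367, 359)
Gw3 = (3265, 835, 2597)
w3·Gw3 = 11·3265 + 367·835 + 359·2597 = 1274683; w3·w3 = 11·11 + 367·367 + 359·359 = 263691
λ ≈ 1274683/263691 = 4.8340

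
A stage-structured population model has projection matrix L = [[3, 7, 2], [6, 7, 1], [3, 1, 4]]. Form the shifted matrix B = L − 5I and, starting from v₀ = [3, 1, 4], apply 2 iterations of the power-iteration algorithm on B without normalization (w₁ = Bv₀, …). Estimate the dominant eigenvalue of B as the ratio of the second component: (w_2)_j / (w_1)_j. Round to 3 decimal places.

4.500

B = L − 5I has rows (-2, 7, 2); (6, 2, 1); (3, 1, -1)
w1 = Bv₀ = ((-2)·3 + 7·1 + 2·4; 6·3 + 2·1 + 1·4; 3·3 + 1·1 + (-1)·4) = (9, 24, 6)
w2 = Bw1 = ((-2)·9 + 7·24 + 2·6; 6·9 + 2·24 + 1·6; 3·9 + 1·24 + (-1)·6) = (162, 108, 45)
Ratio: 108/24 = 4.500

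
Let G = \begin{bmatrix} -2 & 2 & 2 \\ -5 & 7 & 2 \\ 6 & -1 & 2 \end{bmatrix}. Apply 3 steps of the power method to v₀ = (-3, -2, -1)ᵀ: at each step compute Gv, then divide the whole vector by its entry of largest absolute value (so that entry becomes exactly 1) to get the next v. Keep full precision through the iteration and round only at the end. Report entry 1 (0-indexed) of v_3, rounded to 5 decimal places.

0.70980

Gv0 = (0.000000, -1.000000, -18.000000); divide by -18.000000 → v1 = (0.000000, 0.055556, 1.000000)
Gv1 = (2.111111, 2.388889, 1.944444); divide by 2.388889 → v2 = (0.883721, 1.000000, 0.813953)
Gv2 = (1.860465, 4.209302, 5.930233); divide by 5.930233 → v3 = (0.313725, 0.709804, 1.000000)
Requested entry of v3: -181/-255 = 0.70980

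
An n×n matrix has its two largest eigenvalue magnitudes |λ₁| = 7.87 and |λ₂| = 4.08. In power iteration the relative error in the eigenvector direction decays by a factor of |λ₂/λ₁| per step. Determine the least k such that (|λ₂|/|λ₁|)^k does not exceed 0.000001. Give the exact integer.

|λ₂/λ₁| = 4.08/7.87 = 0.51842
Need k ≥ ln(0.000001) / ln(0.51842) = -13.8155 / -0.6570 ≈ 21.029
Smallest integer k satisfying the bound: 22

22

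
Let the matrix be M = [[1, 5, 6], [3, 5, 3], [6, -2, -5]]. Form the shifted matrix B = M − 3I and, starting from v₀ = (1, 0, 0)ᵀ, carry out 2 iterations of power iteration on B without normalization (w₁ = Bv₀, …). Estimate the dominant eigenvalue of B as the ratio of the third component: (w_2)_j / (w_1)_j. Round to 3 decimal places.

μ ≈ -11.000

B = M − 3I has rows (-2, 5, 6); (3, 2, 3); (6, -2, -8)
w1 = Bv₀ = ((-2)·1 + 5·0 + 6·0; 3·1 + 2·0 + 3·0; 6·1 + (-2)·0 + (-8)·0) = (-2, 3, 6)
w2 = Bw1 = ((-2)·(-2) + 5·3 + 6·6; 3·(-2) + 2·3 + 3·6; 6·(-2) + (-2)·3 + (-8)·6) = (55, 18, -66)
Ratio: -66/6 = -11.000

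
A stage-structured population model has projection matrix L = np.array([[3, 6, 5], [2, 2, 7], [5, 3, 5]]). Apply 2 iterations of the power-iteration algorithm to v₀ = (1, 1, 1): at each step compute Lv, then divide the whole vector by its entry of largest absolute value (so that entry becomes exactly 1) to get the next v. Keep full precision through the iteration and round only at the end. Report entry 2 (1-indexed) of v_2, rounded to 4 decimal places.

0.8150

Lv0 = (14.00000, 11.00000, 13.00000); divide by 14.00000 → v1 = (1.00000, 0.78571, 0.92857)
Lv1 = (12.35714, 10.07143, 12.00000); divide by 12.35714 → v2 = (1.00000, 0.81503, 0.97110)
Requested entry of v2: 141/173 = 0.8150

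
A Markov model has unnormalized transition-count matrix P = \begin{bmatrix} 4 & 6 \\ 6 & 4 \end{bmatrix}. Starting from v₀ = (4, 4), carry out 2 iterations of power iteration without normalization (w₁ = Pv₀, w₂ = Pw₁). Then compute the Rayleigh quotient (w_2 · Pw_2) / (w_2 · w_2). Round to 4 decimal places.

w1 = Pv₀ = (4·4 + 6·4; 6·4 + 4·4) = (40, 40)
w2 = Pw1 = (4·40 + 6·40; 6·40 + 4·40) = (400, 400)
Pw2 = (4000, 4000)
w2·Pw2 = 400·4000 + 400·4000 = 3200000; w2·w2 = 400·400 + 400·400 = 320000
λ ≈ 3200000/320000 = 10.0000

λ ≈ 10.0000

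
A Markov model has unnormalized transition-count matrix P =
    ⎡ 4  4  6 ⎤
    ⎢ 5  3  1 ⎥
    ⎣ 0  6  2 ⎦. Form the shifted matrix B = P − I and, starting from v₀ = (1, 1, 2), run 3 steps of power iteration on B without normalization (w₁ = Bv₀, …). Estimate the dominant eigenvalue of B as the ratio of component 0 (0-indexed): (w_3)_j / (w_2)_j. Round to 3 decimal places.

9.071

B = P − I has rows (3, 4, 6); (5, 2, 1); (0, 6, 1)
w1 = Bv₀ = (19, 9, 8)
w2 = Bw1 = (141, 121, 62)
w3 = Bw2 = (1279, 1009, 788)
Ratio: 1279/141 = 9.071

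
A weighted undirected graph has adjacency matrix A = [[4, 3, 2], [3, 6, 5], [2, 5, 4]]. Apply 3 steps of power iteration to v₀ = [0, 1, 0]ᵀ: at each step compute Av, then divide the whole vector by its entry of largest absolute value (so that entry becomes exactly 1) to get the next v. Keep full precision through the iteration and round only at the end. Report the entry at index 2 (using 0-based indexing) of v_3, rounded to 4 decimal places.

Av0 = (3.00000, 6.00000, 5.00000); divide by 6.00000 → v1 = (0.50000, 1.00000, 0.83333)
Av1 = (6.66667, 11.66667, 9.33333); divide by 11.66667 → v2 = (0.57143, 1.00000, 0.80000)
Av2 = (6.88571, 11.71429, 9.34286); divide by 11.71429 → v3 = (0.58780, 1.00000, 0.79756)
Requested entry of v3: 654/820 = 0.7976

0.7976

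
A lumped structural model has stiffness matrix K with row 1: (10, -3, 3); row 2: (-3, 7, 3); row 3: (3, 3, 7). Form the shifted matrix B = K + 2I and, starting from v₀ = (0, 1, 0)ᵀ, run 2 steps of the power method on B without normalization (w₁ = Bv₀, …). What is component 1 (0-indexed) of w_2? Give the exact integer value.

B = K + 2I has rows (12, -3, 3); (-3, 9, 3); (3, 3, 9)
w1 = Bv₀ = (-3, 9, 3)
w2 = Bw1 = (-54, 99, 45)
Requested component of w2: 99

99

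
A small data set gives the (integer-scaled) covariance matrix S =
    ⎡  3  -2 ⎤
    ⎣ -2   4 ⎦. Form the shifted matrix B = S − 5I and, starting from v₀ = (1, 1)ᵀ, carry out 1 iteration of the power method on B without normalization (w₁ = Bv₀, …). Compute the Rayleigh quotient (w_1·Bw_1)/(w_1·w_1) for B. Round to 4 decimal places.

B = S − 5I has rows (-2, -2); (-2, -1)
w1 = Bv₀ = (-4, -3)
Bw1 = (14, 11)
w1·Bw1 = -89; w1·w1 = 25; μ ≈ -89/25 = -3.5600

μ ≈ -3.5600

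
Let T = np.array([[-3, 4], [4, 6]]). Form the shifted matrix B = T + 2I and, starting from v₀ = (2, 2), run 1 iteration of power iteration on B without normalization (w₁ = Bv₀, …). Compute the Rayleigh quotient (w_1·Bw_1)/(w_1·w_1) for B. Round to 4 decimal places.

9.3529

B = T + 2I has rows (-1, 4); (4, 8)
w1 = Bv₀ = ((-1)·2 + 4·2; 4·2 + 8·2) = (6, 24)
Bw1 = (90, 216)
w1·Bw1 = 5724; w1·w1 = 612; μ ≈ 5724/612 = 9.3529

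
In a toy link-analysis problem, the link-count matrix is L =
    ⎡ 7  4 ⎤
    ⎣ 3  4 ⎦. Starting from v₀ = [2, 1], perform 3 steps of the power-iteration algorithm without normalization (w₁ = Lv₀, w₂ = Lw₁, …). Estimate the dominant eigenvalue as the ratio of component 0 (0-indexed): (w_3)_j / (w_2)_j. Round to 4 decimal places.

w1 = Lv₀ = (7·2 + 4·1; 3·2 + 4·1) = (18, 10)
w2 = Lw1 = (7·18 + 4·10; 3·18 + 4·10) = (166, 94)
w3 = Lw2 = (1538, 874)
Ratio at component: 1538 / 166 = 9.2651

λ ≈ 9.2651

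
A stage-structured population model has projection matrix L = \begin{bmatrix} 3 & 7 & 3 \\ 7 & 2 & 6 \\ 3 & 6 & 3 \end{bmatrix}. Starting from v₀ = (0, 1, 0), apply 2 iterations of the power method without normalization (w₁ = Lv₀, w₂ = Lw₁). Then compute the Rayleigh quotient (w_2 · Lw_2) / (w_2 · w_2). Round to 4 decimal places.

w1 = Lv₀ = (7, 2, 6)
w2 = Lw1 = (53, 89, 51)
Lw2 = (935, 855, 846)
w2·Lw2 = 53·935 + 89·855 + 51·846 = 168796; w2·w2 = 53·53 + 89·89 + 51·51 = 13331
λ ≈ 168796/13331 = 12.6619

12.6619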